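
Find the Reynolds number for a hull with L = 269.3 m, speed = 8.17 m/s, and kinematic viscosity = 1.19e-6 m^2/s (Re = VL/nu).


Formula: Re = V * L / nu
Step 1 — V * L = 8.17 * 269.3 = 2200.181 m^2/s
Step 2 — Re = 2200.181 / 1.19e-6 = 1.85e+09

1.85e+09


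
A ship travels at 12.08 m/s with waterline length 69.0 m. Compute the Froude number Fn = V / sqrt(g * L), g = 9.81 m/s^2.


Formula: Fn = V / sqrt(g * L)
Step 1 — g * L = 9.81 * 69.0 = 676.89
Step 2 — sqrt(g * L) = sqrt(676.89) = 26.01711
Step 3 — Fn = 12.08 / 26.01711 ≈ 0.46431 (5 s.f.)

0.46431


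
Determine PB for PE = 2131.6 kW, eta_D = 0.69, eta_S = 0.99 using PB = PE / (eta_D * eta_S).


Formula: PB = PE / (eta_D * eta_S)
Step 1 — combined efficiency = eta_D * eta_S = 0.69 * 0.99 = 0.6831
Step 2 — PB = 2131.6 / 0.6831 ≈ 3120.5 kW (5 s.f.)

3120.5 kW


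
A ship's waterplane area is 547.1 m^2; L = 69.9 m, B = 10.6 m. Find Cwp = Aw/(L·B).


Formula: Cwp = Aw / (L * B)
Step 1 — L * B = 69.9 * 10.6 = 740.94 m^2
Step 2 — Cwp = 547.1 / 740.94 ≈ 0.73839 (5 s.f.)

0.73839


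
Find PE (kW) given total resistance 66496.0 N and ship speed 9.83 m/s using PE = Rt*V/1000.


Formula: PE = Rt * V / 1000 (kW)
Step 1 — PE (W) = 66496.0 * 9.83 = 653655.68 W
Step 2 — PE (kW) = 653655.68 / 1000 ≈ 653.66 kW (5 s.f.)

653.66 kW


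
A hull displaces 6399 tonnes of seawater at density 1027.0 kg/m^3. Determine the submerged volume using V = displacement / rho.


Formula: V = mass / rho
Step 1 — convert tonnes to kg: 6399 t * 1000 = 6399000 kg
Step 2 — V = 6399000 / 1027.0 ≈ 6230.8 m^3 (5 s.f.)

6230.8 m^3


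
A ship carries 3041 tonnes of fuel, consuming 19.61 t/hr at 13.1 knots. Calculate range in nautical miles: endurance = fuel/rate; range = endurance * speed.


Formula: endurance = fuel / rate; range = endurance * speed
Step 1 — endurance = 3041 / 19.61 = 155.0739 hours
Step 2 — range = 155.0739 * 13.1 ≈ 2031.5 nautical miles (5 s.f.)

2031.5 NM


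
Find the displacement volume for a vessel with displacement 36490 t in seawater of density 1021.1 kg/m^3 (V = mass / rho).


Formula: V = mass / rho
Step 1 — convert tonnes to kg: 36490 t * 1000 = 36490000 kg
Step 2 — V = 36490000 / 1021.1 ≈ 35736 m^3 (5 s.f.)

35736 m^3


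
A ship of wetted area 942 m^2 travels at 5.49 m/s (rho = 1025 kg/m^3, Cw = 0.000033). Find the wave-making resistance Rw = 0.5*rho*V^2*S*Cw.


Formula: Rw = 0.5 * rho * V^2 * S * Cw
Step 1 — V^2 = 5.49^2 = 30.1401
Step 2 — 0.5 * rho * V^2 = 0.5 * 1025 * 30.1401 = 15446.80125
Step 3 — Rw = 15446.80125 * 942 * 0.000033 ≈ 480.18 N (5 s.f.)

480.18 N


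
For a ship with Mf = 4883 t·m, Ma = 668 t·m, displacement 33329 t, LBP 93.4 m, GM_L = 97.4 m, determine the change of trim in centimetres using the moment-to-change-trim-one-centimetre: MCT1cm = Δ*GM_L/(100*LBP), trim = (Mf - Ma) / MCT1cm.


Formula: net trimming moment = Mf - Ma; MCT1cm = Δ*GM_L/(100*LBP); trim = net moment / MCT1cm
Step 1 — net trimming moment = 4883 - 668 = 4215 t·m
Step 2 — MCT1cm = 33329 * 97.4 / (100 * 93.4) = 347.5637 t·m/cm
Step 3 — trim = 4215 / 347.5637 ≈ 12.127 cm (5 s.f.)

12.127 cm


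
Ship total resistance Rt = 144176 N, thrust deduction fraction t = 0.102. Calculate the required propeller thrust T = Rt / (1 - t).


Formula: T = Rt / (1 - t)
Step 1 — (1 - t) = 1 - 0.102 = 0.898
Step 2 — T = 144176 / 0.898 ≈ 160550 N (5 s.f.)

160550 N


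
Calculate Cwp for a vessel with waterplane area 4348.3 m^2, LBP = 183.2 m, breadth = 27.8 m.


Formula: Cwp = Aw / (L * B)
Step 1 — L * B = 183.2 * 27.8 = 5092.96 m^2
Step 2 — Cwp = 4348.3 / 5092.96 ≈ 0.85379 (5 s.f.)

0.85379


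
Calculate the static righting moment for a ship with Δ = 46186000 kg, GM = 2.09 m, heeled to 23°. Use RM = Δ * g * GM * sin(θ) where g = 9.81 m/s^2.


Formula: GZ = GM * sin(theta); RM = disp * g * GZ
Step 1 — GZ = 2.09 * sin(23°) = 2.09 * 0.390731 = 0.816628 m
Step 2 — RM = 46186000 * 9.81 * 0.816628 ≈ 370000000 N·m (5 s.f.)

370000000 N·m


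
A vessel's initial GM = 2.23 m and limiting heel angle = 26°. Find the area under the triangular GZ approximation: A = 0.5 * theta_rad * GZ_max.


Formula: GZ_max = GM * sin(theta); Area = 0.5 * theta_rad * GZ_max
Step 1 — GZ_max = 2.23 * sin(26°) = 2.23 * 0.438371 = 0.977567 m
Step 2 — theta_rad = 26 * pi/180 = 0.453786 rad
Step 3 — Area = 0.5 * 0.453786 * 0.977567 ≈ 0.22180 m·rad (5 s.f.)

0.22180 m·rad


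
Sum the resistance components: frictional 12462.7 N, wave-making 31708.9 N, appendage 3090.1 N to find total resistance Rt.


Formula: Rt = Rf + Rw + Ra
Substituting: Rt = 12462.7 + 31708.9 + 3090.1
Result: Rt = 47261.7 N

47261.7 N


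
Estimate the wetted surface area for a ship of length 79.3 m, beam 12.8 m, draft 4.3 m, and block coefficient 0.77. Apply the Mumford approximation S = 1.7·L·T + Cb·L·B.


Formula: S = 1.7*L*T + V/T with V = Cb*L*B*T, i.e. S = L * (1.7*T + Cb*B)
Step 1 — 1.7*T = 1.7 * 4.3 = 7.31 m
Step 2 — Cb*B = 0.77 * 12.8 = 9.856 m
Step 3 — 1.7*T + Cb*B = 7.31 + 9.856 = 17.166 m
Step 4 — S = 79.3 * 17.166 ≈ 1361.3 m^2 (5 s.f.)

1361.3 m^2


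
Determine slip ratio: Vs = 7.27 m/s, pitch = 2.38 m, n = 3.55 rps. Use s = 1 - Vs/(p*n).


Formula: s = 1 - Vs / (p * n)
Step 1 — p * n = 2.38 * 3.55 = 8.449
Step 2 — Vs / (p*n) = 7.27 / 8.449 = 0.860457 (6 d.p.)
Step 3 — s = 1 - 0.860457 = 0.139543

0.139543


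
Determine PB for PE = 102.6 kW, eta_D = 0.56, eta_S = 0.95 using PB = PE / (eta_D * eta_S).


Formula: PB = PE / (eta_D * eta_S)
Step 1 — combined efficiency = eta_D * eta_S = 0.56 * 0.95 = 0.532
Step 2 — PB = 102.6 / 0.532 ≈ 192.86 kW (5 s.f.)

192.86 kW


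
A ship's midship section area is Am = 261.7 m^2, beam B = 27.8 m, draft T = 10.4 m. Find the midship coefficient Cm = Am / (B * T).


Formula: Cm = Am / (B * T)
Step 1 — B * T = 27.8 * 10.4 = 289.12 m^2
Step 2 — Cm = 261.7 / 289.12 ≈ 0.90516 (5 s.f.)

0.90516


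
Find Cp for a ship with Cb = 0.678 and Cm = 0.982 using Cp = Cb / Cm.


Formula: Cp = Cb / Cm
Substituting: Cp = 0.678 / 0.982
Result: Cp ≈ 0.69043 (5 s.f.)

0.69043


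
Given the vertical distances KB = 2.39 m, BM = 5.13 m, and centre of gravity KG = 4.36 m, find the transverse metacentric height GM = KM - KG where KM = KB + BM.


Formula: GM = KB + BM - KG
Step 1 — KM = KB + BM = 2.39 + 5.13 = 7.52 m
Step 2 — GM = KM - KG = 7.52 - 4.36 = 3.16 m

3.16 m


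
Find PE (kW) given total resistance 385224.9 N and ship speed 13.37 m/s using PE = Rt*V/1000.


Formula: PE = Rt * V / 1000 (kW)
Step 1 — PE (W) = 385224.9 * 13.37 = 5150456.913 W
Step 2 — PE (kW) = 5150456.913 / 1000 ≈ 5150.5 kW (5 s.f.)

5150.5 kW


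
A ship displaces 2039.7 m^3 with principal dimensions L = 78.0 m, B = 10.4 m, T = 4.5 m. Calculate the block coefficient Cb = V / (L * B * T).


Formula: Cb = V / (L * B * T)
Step 1 — L * B * T = 78.0 * 10.4 * 4.5 = 3650.4 m^3
Step 2 — Cb = 2039.7 / 3650.4 ≈ 0.55876 (5 s.f.)

0.55876


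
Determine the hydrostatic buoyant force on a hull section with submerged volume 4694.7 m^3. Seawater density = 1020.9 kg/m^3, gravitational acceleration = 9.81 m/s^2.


Formula: Fb = rho * g * V
Substituting: Fb = 1020.9 * 9.81 * 4694.7
Intermediate: 1020.9 * 9.81 = 10015.029
Result: Fb = 10015.029 * 4694.7 ≈ 47018000 N (5 s.f.)

47018000 N


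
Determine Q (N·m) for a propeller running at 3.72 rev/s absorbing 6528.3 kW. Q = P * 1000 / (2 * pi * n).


Formula: Q = P_W / (2 * pi * n)
Step 1 — P_W = 6528.3 kW * 1000 = 6528300.0 W
Step 2 — 2 * pi * n = 2 * pi * 3.72 = 23.373449
Step 3 — Q = 6528300.0 / 23.373449 ≈ 279300 N·m (5 s.f.)

279300 N·m


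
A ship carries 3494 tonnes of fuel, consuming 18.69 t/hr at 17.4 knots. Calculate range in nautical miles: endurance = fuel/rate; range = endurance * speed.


Formula: endurance = fuel / rate; range = endurance * speed
Step 1 — endurance = 3494 / 18.69 = 186.9449 hours
Step 2 — range = 186.9449 * 17.4 ≈ 3252.8 nautical miles (5 s.f.)

3252.8 NM


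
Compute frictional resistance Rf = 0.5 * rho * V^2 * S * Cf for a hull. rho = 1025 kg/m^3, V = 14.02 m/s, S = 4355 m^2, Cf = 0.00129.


Formula: Rf = 0.5 * rho * V^2 * S * Cf
Step 1 — V^2 = 14.02^2 = 196.5604
Step 2 — 0.5 * rho * V^2 = 0.5 * 1025 * 196.5604 = 100737.205
Step 3 — Rf = 100737.205 * 4355 * 0.00129 ≈ 565940 N (5 s.f.)

565940 N


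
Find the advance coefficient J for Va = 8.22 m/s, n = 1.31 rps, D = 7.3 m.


Formula: J = Va / (n * D)
Step 1 — n * D = 1.31 * 7.3 = 9.563
Step 2 — J = 8.22 / 9.563 ≈ 0.85956 (5 s.f.)

0.85956


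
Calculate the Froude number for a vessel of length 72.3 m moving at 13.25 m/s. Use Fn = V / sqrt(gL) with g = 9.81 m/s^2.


Formula: Fn = V / sqrt(g * L)
Step 1 — g * L = 9.81 * 72.3 = 709.263
Step 2 — sqrt(g * L) = sqrt(709.263) = 26.631992
Step 3 — Fn = 13.25 / 26.631992 ≈ 0.49752 (5 s.f.)

0.49752


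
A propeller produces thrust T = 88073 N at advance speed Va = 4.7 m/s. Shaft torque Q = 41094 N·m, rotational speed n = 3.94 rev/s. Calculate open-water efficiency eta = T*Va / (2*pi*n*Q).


Formula: eta = T * Va / (2 * pi * n * Q)
Step 1 — numerator = T * Va = 88073 * 4.7 = 413943.1
Step 2 — 2 * pi * n = 2 * pi * 3.94 = 24.75575
Step 3 — denominator = 24.75575 * 41094 = 1017312.79
Step 4 — eta = 413943.1 / 1017312.79 ≈ 0.40690 (5 s.f.)

0.40690


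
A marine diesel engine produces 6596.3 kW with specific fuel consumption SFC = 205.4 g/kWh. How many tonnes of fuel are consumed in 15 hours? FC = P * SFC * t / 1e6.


Formula: FC (tonnes) = P * SFC * t / 1,000,000
Step 1 — P * SFC * t = 6596.3 * 205.4 * 15 = 20323200.3 g
Step 2 — FC (tonnes) = 20323200.3 / 1,000,000 ≈ 20.323 tonnes (5 s.f.)

20.323 tonnes


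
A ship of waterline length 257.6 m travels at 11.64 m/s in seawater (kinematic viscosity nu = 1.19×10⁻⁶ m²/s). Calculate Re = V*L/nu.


Formula: Re = V * L / nu
Step 1 — V * L = 11.64 * 257.6 = 2998.464 m^2/s
Step 2 — Re = 2998.464 / 1.19e-6 = 2.52e+09

2.52e+09


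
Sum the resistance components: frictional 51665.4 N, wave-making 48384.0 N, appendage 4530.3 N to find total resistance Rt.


Formula: Rt = Rf + Rw + Ra
Substituting: Rt = 51665.4 + 48384.0 + 4530.3
Result: Rt = 104579.7 N

104579.7 N


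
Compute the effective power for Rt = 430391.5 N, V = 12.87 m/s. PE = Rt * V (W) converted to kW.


Formula: PE = Rt * V / 1000 (kW)
Step 1 — PE (W) = 430391.5 * 12.87 = 5539138.605 W
Step 2 — PE (kW) = 5539138.605 / 1000 ≈ 5539.1 kW (5 s.f.)

5539.1 kW


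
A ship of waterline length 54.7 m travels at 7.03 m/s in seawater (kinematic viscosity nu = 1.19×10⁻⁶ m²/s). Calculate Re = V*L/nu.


Formula: Re = V * L / nu
Step 1 — V * L = 7.03 * 54.7 = 384.541 m^2/s
Step 2 — Re = 384.541 / 1.19e-6 = 3.23e+08

3.23e+08


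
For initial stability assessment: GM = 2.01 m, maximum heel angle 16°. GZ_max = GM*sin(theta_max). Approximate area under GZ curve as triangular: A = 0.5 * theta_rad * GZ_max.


Formula: GZ_max = GM * sin(theta); Area = 0.5 * theta_rad * GZ_max
Step 1 — GZ_max = 2.01 * sin(16°) = 2.01 * 0.275637 = 0.55403 m
Step 2 — theta_rad = 16 * pi/180 = 0.279253 rad
Step 3 — Area = 0.5 * 0.279253 * 0.55403 ≈ 0.077357 m·rad (5 s.f.)

0.077357 m·rad


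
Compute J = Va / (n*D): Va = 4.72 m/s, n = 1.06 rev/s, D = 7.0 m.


Formula: J = Va / (n * D)
Step 1 — n * D = 1.06 * 7.0 = 7.42
Step 2 — J = 4.72 / 7.42 ≈ 0.63612 (5 s.f.)

0.63612


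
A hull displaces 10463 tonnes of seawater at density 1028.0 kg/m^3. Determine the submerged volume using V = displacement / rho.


Formula: V = mass / rho
Step 1 — convert tonnes to kg: 10463 t * 1000 = 10463000 kg
Step 2 — V = 10463000 / 1028.0 ≈ 10178 m^3 (5 s.f.)

10178 m^3


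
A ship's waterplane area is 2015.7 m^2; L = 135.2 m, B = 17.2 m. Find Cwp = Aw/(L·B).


Formula: Cwp = Aw / (L * B)
Step 1 — L * B = 135.2 * 17.2 = 2325.44 m^2
Step 2 — Cwp = 2015.7 / 2325.44 ≈ 0.86680 (5 s.f.)

0.86680


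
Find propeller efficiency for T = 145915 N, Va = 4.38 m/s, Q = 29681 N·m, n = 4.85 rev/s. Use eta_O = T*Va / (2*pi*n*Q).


Formula: eta = T * Va / (2 * pi * n * Q)
Step 1 — numerator = T * Va = 145915 * 4.38 = 639107.7
Step 2 — 2 * pi * n = 2 * pi * 4.85 = 30.473449
Step 3 — denominator = 30.473449 * 29681 = 904482.44
Step 4 — eta = 639107.7 / 904482.44 ≈ 0.70660 (5 s.f.)

0.70660


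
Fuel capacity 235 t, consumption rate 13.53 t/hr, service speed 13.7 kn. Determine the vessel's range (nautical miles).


Formula: endurance = fuel / rate; range = endurance * speed
Step 1 — endurance = 235 / 13.53 = 17.3688 hours
Step 2 — range = 17.3688 * 13.7 ≈ 237.95 nautical miles (5 s.f.)

237.95 NM


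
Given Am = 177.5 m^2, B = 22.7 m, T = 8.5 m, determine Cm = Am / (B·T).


Formula: Cm = Am / (B * T)
Step 1 — B * T = 22.7 * 8.5 = 192.95 m^2
Step 2 — Cm = 177.5 / 192.95 ≈ 0.91993 (5 s.f.)

0.91993


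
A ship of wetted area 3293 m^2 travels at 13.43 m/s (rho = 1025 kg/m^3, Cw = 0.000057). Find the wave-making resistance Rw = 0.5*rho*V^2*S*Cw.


Formula: Rw = 0.5 * rho * V^2 * S * Cw
Step 1 — V^2 = 13.43^2 = 180.3649
Step 2 — 0.5 * rho * V^2 = 0.5 * 1025 * 180.3649 = 92437.01125
Step 3 — Rw = 92437.01125 * 3293 * 0.000057 ≈ 17351 N (5 s.f.)

17351 N


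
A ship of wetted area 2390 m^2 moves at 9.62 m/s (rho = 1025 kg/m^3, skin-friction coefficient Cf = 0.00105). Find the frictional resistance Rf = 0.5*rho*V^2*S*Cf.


Formula: Rf = 0.5 * rho * V^2 * S * Cf
Step 1 — V^2 = 9.62^2 = 92.5444
Step 2 — 0.5 * rho * V^2 = 0.5 * 1025 * 92.5444 = 47429.005
Step 3 — Rf = 47429.005 * 2390 * 0.00105 ≈ 119020 N (5 s.f.)

119020 N


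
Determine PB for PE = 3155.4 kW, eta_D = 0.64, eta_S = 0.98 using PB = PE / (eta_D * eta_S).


Formula: PB = PE / (eta_D * eta_S)
Step 1 — combined efficiency = eta_D * eta_S = 0.64 * 0.98 = 0.6272
Step 2 — PB = 3155.4 / 0.6272 ≈ 5030.9 kW (5 s.f.)

5030.9 kW


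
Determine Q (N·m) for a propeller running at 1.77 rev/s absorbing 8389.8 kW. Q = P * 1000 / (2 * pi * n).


Formula: Q = P_W / (2 * pi * n)
Step 1 — P_W = 8389.8 kW * 1000 = 8389800.0 W
Step 2 — 2 * pi * n = 2 * pi * 1.77 = 11.121238
Step 3 — Q = 8389800.0 / 11.121238 ≈ 754390 N·m (5 s.f.)

754390 N·m


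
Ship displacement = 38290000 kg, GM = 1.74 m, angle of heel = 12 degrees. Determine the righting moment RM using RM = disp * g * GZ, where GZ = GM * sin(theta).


Formula: GZ = GM * sin(theta); RM = disp * g * GZ
Step 1 — GZ = 1.74 * sin(12°) = 1.74 * 0.207912 = 0.361767 m
Step 2 — RM = 38290000 * 9.81 * 0.361767 ≈ 135890000 N·m (5 s.f.)

135890000 N·m


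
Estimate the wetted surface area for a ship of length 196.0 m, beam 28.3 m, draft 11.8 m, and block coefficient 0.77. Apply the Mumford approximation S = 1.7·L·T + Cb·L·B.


Formula: S = 1.7*L*T + V/T with V = Cb*L*B*T, i.e. S = L * (1.7*T + Cb*B)
Step 1 — 1.7*T = 1.7 * 11.8 = 20.06 m
Step 2 — Cb*B = 0.77 * 28.3 = 21.791 m
Step 3 — 1.7*T + Cb*B = 20.06 + 21.791 = 41.851 m
Step 4 — S = 196.0 * 41.851 ≈ 8202.8 m^2 (5 s.f.)

8202.8 m^2


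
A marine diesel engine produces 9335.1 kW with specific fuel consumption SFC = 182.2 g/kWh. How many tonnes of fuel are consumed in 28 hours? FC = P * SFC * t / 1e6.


Formula: FC (tonnes) = P * SFC * t / 1,000,000
Step 1 — P * SFC * t = 9335.1 * 182.2 * 28 = 47623946.16 g
Step 2 — FC (tonnes) = 47623946.16 / 1,000,000 ≈ 47.624 tonnes (5 s.f.)

47.624 tonnes


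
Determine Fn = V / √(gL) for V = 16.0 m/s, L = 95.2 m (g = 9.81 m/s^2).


Formula: Fn = V / sqrt(g * L)
Step 1 — g * L = 9.81 * 95.2 = 933.912
Step 2 — sqrt(g * L) = sqrt(933.912) = 30.559974
Step 3 — Fn = 16.0 / 30.559974 ≈ 0.52356 (5 s.f.)

0.52356


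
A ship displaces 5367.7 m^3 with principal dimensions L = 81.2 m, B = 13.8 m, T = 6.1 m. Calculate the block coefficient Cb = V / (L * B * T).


Formula: Cb = V / (L * B * T)
Step 1 — L * B * T = 81.2 * 13.8 * 6.1 = 6835.416 m^3
Step 2 — Cb = 5367.7 / 6835.416 ≈ 0.78528 (5 s.f.)

0.78528


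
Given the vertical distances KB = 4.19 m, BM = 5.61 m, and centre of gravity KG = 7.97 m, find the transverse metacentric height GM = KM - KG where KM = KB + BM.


Formula: GM = KB + BM - KG
Step 1 — KM = KB + BM = 4.19 + 5.61 = 9.8 m
Step 2 — GM = KM - KG = 9.8 - 7.97 = 1.83 m

1.83 m


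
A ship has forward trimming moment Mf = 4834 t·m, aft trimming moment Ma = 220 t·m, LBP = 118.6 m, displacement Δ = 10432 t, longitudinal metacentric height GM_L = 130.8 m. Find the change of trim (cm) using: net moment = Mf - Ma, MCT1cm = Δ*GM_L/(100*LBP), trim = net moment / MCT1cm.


Formula: net trimming moment = Mf - Ma; MCT1cm = Δ*GM_L/(100*LBP); trim = net moment / MCT1cm
Step 1 — net trimming moment = 4834 - 220 = 4614 t·m
Step 2 — MCT1cm = 10432 * 130.8 / (100 * 118.6) = 115.0511 t·m/cm
Step 3 — trim = 4614 / 115.0511 ≈ 40.104 cm (5 s.f.)

40.104 cm


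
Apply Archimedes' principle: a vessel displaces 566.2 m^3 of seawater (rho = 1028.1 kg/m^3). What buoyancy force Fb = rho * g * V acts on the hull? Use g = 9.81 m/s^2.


Formula: Fb = rho * g * V
Substituting: Fb = 1028.1 * 9.81 * 566.2
Intermediate: 1028.1 * 9.81 = 10085.661
Result: Fb = 10085.661 * 566.2 ≈ 5710500 N (5 s.f.)

5710500 N


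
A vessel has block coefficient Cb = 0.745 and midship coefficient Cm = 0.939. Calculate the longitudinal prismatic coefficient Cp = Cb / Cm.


Formula: Cp = Cb / Cm
Substituting: Cp = 0.745 / 0.939
Result: Cp ≈ 0.79340 (5 s.f.)

0.79340


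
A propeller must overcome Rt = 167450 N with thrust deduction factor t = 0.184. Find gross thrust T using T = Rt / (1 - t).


Formula: T = Rt / (1 - t)
Step 1 — (1 - t) = 1 - 0.184 = 0.816
Step 2 — T = 167450 / 0.816 ≈ 205210 N (5 s.f.)

205210 N


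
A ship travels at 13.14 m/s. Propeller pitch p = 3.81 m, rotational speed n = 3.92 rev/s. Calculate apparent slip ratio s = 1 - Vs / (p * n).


Formula: s = 1 - Vs / (p * n)
Step 1 — p * n = 3.81 * 3.92 = 14.9352
Step 2 — Vs / (p*n) = 13.14 / 14.9352 = 0.879801 (6 d.p.)
Step 3 — s = 1 - 0.879801 = 0.120199

0.120199


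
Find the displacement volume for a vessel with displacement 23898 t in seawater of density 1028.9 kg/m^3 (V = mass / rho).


Formula: V = mass / rho
Step 1 — convert tonnes to kg: 23898 t * 1000 = 23898000 kg
Step 2 — V = 23898000 / 1028.9 ≈ 23227 m^3 (5 s.f.)

23227 m^3


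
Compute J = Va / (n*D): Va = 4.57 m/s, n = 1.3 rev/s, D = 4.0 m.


Formula: J = Va / (n * D)
Step 1 — n * D = 1.3 * 4.0 = 5.2
Step 2 — J = 4.57 / 5.2 ≈ 0.87885 (5 s.f.)

0.87885


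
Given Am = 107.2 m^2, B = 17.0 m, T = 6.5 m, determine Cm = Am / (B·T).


Formula: Cm = Am / (B * T)
Step 1 — B * T = 17.0 * 6.5 = 110.5 m^2
Step 2 — Cm = 107.2 / 110.5 ≈ 0.97014 (5 s.f.)

0.97014


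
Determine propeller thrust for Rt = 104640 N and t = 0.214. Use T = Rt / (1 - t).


Formula: T = Rt / (1 - t)
Step 1 — (1 - t) = 1 - 0.214 = 0.786
Step 2 — T = 104640 / 0.786 ≈ 133130 N (5 s.f.)

133130 N


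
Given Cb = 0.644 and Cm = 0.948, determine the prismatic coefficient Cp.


Formula: Cp = Cb / Cm
Substituting: Cp = 0.644 / 0.948
Result: Cp ≈ 0.67932 (5 s.f.)

0.67932


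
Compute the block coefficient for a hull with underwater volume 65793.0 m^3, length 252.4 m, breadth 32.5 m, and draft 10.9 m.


Formula: Cb = V / (L * B * T)
Step 1 — L * B * T = 252.4 * 32.5 * 10.9 = 89412.7 m^3
Step 2 — Cb = 65793.0 / 89412.7 ≈ 0.73584 (5 s.f.)

0.73584


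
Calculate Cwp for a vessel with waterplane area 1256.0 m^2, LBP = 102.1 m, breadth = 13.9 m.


Formula: Cwp = Aw / (L * B)
Step 1 — L * B = 102.1 * 13.9 = 1419.19 m^2
Step 2 — Cwp = 1256.0 / 1419.19 ≈ 0.88501 (5 s.f.)

0.88501


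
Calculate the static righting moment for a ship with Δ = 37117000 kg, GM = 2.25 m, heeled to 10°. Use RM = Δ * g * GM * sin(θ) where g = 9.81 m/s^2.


Formula: GZ = GM * sin(theta); RM = disp * g * GZ
Step 1 — GZ = 2.25 * sin(10°) = 2.25 * 0.173648 = 0.390708 m
Step 2 — RM = 37117000 * 9.81 * 0.390708 ≈ 142260000 N·m (5 s.f.)

142260000 N·m


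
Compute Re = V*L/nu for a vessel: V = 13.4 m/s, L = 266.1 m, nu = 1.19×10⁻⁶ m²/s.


Formula: Re = V * L / nu
Step 1 — V * L = 13.4 * 266.1 = 3565.74 m^2/s
Step 2 — Re = 3565.74 / 1.19e-6 = 3.00e+09

3.00e+09


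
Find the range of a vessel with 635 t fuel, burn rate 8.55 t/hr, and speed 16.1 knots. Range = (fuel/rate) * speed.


Formula: endurance = fuel / rate; range = endurance * speed
Step 1 — endurance = 635 / 8.55 = 74.269 hours
Step 2 — range = 74.269 * 16.1 ≈ 1195.7 nautical miles (5 s.f.)

1195.7 NM


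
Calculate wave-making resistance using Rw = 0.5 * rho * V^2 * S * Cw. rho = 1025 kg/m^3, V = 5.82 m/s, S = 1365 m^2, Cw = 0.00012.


Formula: Rw = 0.5 * rho * V^2 * S * Cw
Step 1 — V^2 = 5.82^2 = 33.8724
Step 2 — 0.5 * rho * V^2 = 0.5 * 1025 * 33.8724 = 17359.605
Step 3 — Rw = 17359.605 * 1365 * 0.00012 ≈ 2843.5 N (5 s.f.)

2843.5 N


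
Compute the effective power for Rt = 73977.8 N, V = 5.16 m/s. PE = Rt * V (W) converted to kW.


Formula: PE = Rt * V / 1000 (kW)
Step 1 — PE (W) = 73977.8 * 5.16 = 381725.448 W
Step 2 — PE (kW) = 381725.448 / 1000 ≈ 381.73 kW (5 s.f.)

381.73 kW


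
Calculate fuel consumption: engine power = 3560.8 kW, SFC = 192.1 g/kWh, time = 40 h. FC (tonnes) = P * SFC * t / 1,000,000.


Formula: FC (tonnes) = P * SFC * t / 1,000,000
Step 1 — P * SFC * t = 3560.8 * 192.1 * 40 = 27361187.2 g
Step 2 — FC (tonnes) = 27361187.2 / 1,000,000 ≈ 27.361 tonnes (5 s.f.)

27.361 tonnes


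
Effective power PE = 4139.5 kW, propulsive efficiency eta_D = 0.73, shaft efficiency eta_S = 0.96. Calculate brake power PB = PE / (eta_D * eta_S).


Formula: PB = PE / (eta_D * eta_S)
Step 1 — combined efficiency = eta_D * eta_S = 0.73 * 0.96 = 0.7008
Step 2 — PB = 4139.5 / 0.7008 ≈ 5906.8 kW (5 s.f.)

5906.8 kW


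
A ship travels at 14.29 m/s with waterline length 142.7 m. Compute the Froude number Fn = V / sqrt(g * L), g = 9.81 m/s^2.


Formula: Fn = V / sqrt(g * L)
Step 1 — g * L = 9.81 * 142.7 = 1399.887
Step 2 — sqrt(g * L) = sqrt(1399.887) = 37.415064
Step 3 — Fn = 14.29 / 37.415064 ≈ 0.38193 (5 s.f.)

0.38193


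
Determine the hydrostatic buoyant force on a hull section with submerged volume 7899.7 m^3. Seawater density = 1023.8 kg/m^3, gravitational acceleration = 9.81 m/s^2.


Formula: Fb = rho * g * V
Substituting: Fb = 1023.8 * 9.81 * 7899.7
Intermediate: 1023.8 * 9.81 = 10043.478
Result: Fb = 10043.478 * 7899.7 ≈ 79340000 N (5 s.f.)

79340000 N


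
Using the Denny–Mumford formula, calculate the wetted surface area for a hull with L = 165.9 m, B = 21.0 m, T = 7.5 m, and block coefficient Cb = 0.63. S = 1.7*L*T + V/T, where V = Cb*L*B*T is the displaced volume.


Formula: S = 1.7*L*T + V/T with V = Cb*L*B*T, i.e. S = L * (1.7*T + Cb*B)
Step 1 — 1.7*T = 1.7 * 7.5 = 12.75 m
Step 2 — Cb*B = 0.63 * 21.0 = 13.23 m
Step 3 — 1.7*T + Cb*B = 12.75 + 13.23 = 25.98 m
Step 4 — S = 165.9 * 25.98 ≈ 4310.1 m^2 (5 s.f.)

4310.1 m^2


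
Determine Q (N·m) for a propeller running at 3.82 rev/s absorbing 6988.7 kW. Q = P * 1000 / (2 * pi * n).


Formula: Q = P_W / (2 * pi * n)
Step 1 — P_W = 6988.7 kW * 1000 = 6988700.0 W
Step 2 — 2 * pi * n = 2 * pi * 3.82 = 24.001768
Step 3 — Q = 6988700.0 / 24.001768 ≈ 291170 N·m (5 s.f.)

291170 N·m


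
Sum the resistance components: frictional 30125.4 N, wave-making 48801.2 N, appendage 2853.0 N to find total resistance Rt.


Formula: Rt = Rf + Rw + Ra
Substituting: Rt = 30125.4 + 48801.2 + 2853.0
Result: Rt = 81779.6 N

81779.6 N


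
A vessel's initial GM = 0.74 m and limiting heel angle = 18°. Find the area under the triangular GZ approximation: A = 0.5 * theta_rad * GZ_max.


Formula: GZ_max = GM * sin(theta); Area = 0.5 * theta_rad * GZ_max
Step 1 — GZ_max = 0.74 * sin(18°) = 0.74 * 0.309017 = 0.228673 m
Step 2 — theta_rad = 18 * pi/180 = 0.314159 rad
Step 3 — Area = 0.5 * 0.314159 * 0.228673 ≈ 0.035920 m·rad (5 s.f.)

0.035920 m·rad


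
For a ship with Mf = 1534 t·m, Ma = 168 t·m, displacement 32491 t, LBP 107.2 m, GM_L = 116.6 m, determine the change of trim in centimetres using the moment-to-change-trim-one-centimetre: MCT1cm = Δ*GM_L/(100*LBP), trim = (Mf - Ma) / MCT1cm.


Formula: net trimming moment = Mf - Ma; MCT1cm = Δ*GM_L/(100*LBP); trim = net moment / MCT1cm
Step 1 — net trimming moment = 1534 - 168 = 1366 t·m
Step 2 — MCT1cm = 32491 * 116.6 / (100 * 107.2) = 353.4002 t·m/cm
Step 3 — trim = 1366 / 353.4002 ≈ 3.8653 cm (5 s.f.)

3.8653 cm


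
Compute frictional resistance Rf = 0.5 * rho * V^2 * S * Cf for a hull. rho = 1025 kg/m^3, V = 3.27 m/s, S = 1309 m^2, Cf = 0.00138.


Formula: Rf = 0.5 * rho * V^2 * S * Cf
Step 1 — V^2 = 3.27^2 = 10.6929
Step 2 — 0.5 * rho * V^2 = 0.5 * 1025 * 10.6929 = 5480.11125
Step 3 — Rf = 5480.11125 * 1309 * 0.00138 ≈ 9899.4 N (5 s.f.)

9899.4 N


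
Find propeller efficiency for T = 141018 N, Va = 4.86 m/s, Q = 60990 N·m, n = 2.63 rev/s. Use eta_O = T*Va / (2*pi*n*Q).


Formula: eta = T * Va / (2 * pi * n * Q)
Step 1 — numerator = T * Va = 141018 * 4.86 = 685347.48
Step 2 — 2 * pi * n = 2 * pi * 2.63 = 16.524777
Step 3 — denominator = 16.524777 * 60990 = 1007846.15
Step 4 — eta = 685347.48 / 1007846.15 ≈ 0.68001 (5 s.f.)

0.68001


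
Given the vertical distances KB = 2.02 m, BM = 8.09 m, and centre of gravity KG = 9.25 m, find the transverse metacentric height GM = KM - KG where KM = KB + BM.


Formula: GM = KB + BM - KG
Step 1 — KM = KB + BM = 2.02 + 8.09 = 10.11 m
Step 2 — GM = KM - KG = 10.11 - 9.25 = 0.86 m

0.86 m


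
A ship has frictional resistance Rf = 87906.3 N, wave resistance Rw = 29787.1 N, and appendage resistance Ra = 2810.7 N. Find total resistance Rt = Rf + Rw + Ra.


Formula: Rt = Rf + Rw + Ra
Substituting: Rt = 87906.3 + 29787.1 + 2810.7
Result: Rt = 120504.1 N

120504.1 N


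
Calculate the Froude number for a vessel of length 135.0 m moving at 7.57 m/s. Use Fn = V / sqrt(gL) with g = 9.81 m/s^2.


Formula: Fn = V / sqrt(g * L)
Step 1 — g * L = 9.81 * 135.0 = 1324.35
Step 2 — sqrt(g * L) = sqrt(1324.35) = 36.39162
Step 3 — Fn = 7.57 / 36.39162 ≈ 0.20801 (5 s.f.)

0.20801


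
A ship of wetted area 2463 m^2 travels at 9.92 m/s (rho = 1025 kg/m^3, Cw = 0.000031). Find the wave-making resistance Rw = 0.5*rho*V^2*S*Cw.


Formula: Rw = 0.5 * rho * V^2 * S * Cw
Step 1 — V^2 = 9.92^2 = 98.4064
Step 2 — 0.5 * rho * V^2 = 0.5 * 1025 * 98.4064 = 50433.28
Step 3 — Rw = 50433.28 * 2463 * 0.000031 ≈ 3850.7 N (5 s.f.)

3850.7 N


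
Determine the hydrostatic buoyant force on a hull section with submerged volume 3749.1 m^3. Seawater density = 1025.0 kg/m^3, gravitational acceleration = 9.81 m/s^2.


Formula: Fb = rho * g * V
Substituting: Fb = 1025.0 * 9.81 * 3749.1
Intermediate: 1025.0 * 9.81 = 10055.25
Result: Fb = 10055.25 * 3749.1 ≈ 37698000 N (5 s.f.)

37698000 N


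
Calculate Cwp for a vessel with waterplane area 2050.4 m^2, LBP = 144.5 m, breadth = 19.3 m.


Formula: Cwp = Aw / (L * B)
Step 1 — L * B = 144.5 * 19.3 = 2788.85 m^2
Step 2 — Cwp = 2050.4 / 2788.85 ≈ 0.73521 (5 s.f.)

0.73521


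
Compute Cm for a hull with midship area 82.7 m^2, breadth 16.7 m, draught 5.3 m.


Formula: Cm = Am / (B * T)
Step 1 — B * T = 16.7 * 5.3 = 88.51 m^2
Step 2 — Cm = 82.7 / 88.51 ≈ 0.93436 (5 s.f.)

0.93436


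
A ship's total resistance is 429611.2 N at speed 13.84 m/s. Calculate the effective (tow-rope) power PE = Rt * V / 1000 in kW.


Formula: PE = Rt * V / 1000 (kW)
Step 1 — PE (W) = 429611.2 * 13.84 = 5945819.008 W
Step 2 — PE (kW) = 5945819.008 / 1000 ≈ 5945.8 kW (5 s.f.)

5945.8 kW


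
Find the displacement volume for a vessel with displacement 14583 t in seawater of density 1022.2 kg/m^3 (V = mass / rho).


Formula: V = mass / rho
Step 1 — convert tonnes to kg: 14583 t * 1000 = 14583000 kg
Step 2 — V = 14583000 / 1022.2 ≈ 14266 m^3 (5 s.f.)

14266 m^3


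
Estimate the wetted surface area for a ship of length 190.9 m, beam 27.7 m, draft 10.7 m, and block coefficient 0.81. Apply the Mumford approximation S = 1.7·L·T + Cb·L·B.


Formula: S = 1.7*L*T + V/T with V = Cb*L*B*T, i.e. S = L * (1.7*T + Cb*B)
Step 1 — 1.7*T = 1.7 * 10.7 = 18.19 m
Step 2 — Cb*B = 0.81 * 27.7 = 22.437 m
Step 3 — 1.7*T + Cb*B = 18.19 + 22.437 = 40.627 m
Step 4 — S = 190.9 * 40.627 ≈ 7755.7 m^2 (5 s.f.)

7755.7 m^2


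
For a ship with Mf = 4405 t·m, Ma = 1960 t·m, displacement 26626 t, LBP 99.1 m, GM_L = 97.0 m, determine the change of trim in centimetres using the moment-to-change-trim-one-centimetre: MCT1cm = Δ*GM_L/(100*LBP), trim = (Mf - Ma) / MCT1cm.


Formula: net trimming moment = Mf - Ma; MCT1cm = Δ*GM_L/(100*LBP); trim = net moment / MCT1cm
Step 1 — net trimming moment = 4405 - 1960 = 2445 t·m
Step 2 — MCT1cm = 26626 * 97.0 / (100 * 99.1) = 260.6178 t·m/cm
Step 3 — trim = 2445 / 260.6178 ≈ 9.3816 cm (5 s.f.)

9.3816 cm


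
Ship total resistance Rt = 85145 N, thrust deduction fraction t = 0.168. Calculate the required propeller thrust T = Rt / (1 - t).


Formula: T = Rt / (1 - t)
Step 1 — (1 - t) = 1 - 0.168 = 0.832
Step 2 — T = 85145 / 0.832 ≈ 102340 N (5 s.f.)

102340 N


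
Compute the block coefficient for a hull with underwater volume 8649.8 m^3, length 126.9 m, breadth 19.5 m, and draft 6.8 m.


Formula: Cb = V / (L * B * T)
Step 1 — L * B * T = 126.9 * 19.5 * 6.8 = 16826.94 m^3
Step 2 — Cb = 8649.8 / 16826.94 ≈ 0.51404 (5 s.f.)

0.51404


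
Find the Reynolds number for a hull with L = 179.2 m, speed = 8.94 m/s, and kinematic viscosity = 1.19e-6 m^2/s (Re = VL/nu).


Formula: Re = V * L / nu
Step 1 — V * L = 8.94 * 179.2 = 1602.048 m^2/s
Step 2 — Re = 1602.048 / 1.19e-6 = 1.35e+09

1.35e+09


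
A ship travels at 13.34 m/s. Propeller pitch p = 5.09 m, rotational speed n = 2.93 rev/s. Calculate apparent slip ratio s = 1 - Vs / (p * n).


Formula: s = 1 - Vs / (p * n)
Step 1 — p * n = 5.09 * 2.93 = 14.9137
Step 2 — Vs / (p*n) = 13.34 / 14.9137 = 0.89448 (6 d.p.)
Step 3 — s = 1 - 0.89448 = 0.10552

0.10552


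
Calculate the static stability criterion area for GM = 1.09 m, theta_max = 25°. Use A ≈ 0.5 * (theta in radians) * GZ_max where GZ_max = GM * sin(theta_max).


Formula: GZ_max = GM * sin(theta); Area = 0.5 * theta_rad * GZ_max
Step 1 — GZ_max = 1.09 * sin(25°) = 1.09 * 0.422618 = 0.460654 m
Step 2 — theta_rad = 25 * pi/180 = 0.436332 rad
Step 3 — Area = 0.5 * 0.436332 * 0.460654 ≈ 0.10050 m·rad (5 s.f.)

0.10050 m·rad


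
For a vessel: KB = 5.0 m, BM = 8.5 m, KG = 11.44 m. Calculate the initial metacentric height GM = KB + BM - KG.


Formula: GM = KB + BM - KG
Step 1 — KM = KB + BM = 5.0 + 8.5 = 13.5 m
Step 2 — GM = KM - KG = 13.5 - 11.44 = 2.06 m

2.06 m


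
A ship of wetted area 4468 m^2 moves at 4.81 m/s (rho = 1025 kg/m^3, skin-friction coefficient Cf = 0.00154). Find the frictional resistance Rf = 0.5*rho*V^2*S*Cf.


Formula: Rf = 0.5 * rho * V^2 * S * Cf
Step 1 — V^2 = 4.81^2 = 23.1361
Step 2 — 0.5 * rho * V^2 = 0.5 * 1025 * 23.1361 = 11857.25125
Step 3 — Rf = 11857.25125 * 4468 * 0.00154 ≈ 81586 N (5 s.f.)

81586 N


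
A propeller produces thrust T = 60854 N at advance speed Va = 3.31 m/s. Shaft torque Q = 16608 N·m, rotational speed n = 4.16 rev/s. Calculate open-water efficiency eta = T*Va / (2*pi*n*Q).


Formula: eta = T * Va / (2 * pi * n * Q)
Step 1 — numerator = T * Va = 60854 * 3.31 = 201426.74
Step 2 — 2 * pi * n = 2 * pi * 4.16 = 26.138051
Step 3 — denominator = 26.138051 * 16608 = 434100.75
Step 4 — eta = 201426.74 / 434100.75 ≈ 0.46401 (5 s.f.)

0.46401


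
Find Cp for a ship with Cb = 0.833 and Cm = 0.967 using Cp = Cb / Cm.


Formula: Cp = Cb / Cm
Substituting: Cp = 0.833 / 0.967
Result: Cp ≈ 0.86143 (5 s.f.)

0.86143


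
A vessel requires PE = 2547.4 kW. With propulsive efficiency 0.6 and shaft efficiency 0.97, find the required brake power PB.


Formula: PB = PE / (eta_D * eta_S)
Step 1 — combined efficiency = eta_D * eta_S = 0.6 * 0.97 = 0.582
Step 2 — PB = 2547.4 / 0.582 ≈ 4377.0 kW (5 s.f.)

4377.0 kW


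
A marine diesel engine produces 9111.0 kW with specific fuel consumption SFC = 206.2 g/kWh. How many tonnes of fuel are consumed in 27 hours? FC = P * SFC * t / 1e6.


Formula: FC (tonnes) = P * SFC * t / 1,000,000
Step 1 — P * SFC * t = 9111.0 * 206.2 * 27 = 50724581.4 g
Step 2 — FC (tonnes) = 50724581.4 / 1,000,000 ≈ 50.725 tonnes (5 s.f.)

50.725 tonnes


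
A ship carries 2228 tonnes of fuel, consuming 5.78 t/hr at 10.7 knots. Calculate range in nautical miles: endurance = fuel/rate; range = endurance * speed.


Formula: endurance = fuel / rate; range = endurance * speed
Step 1 — endurance = 2228 / 5.78 = 385.4671 hours
Step 2 — range = 385.4671 * 10.7 ≈ 4124.5 nautical miles (5 s.f.)

4124.5 NM


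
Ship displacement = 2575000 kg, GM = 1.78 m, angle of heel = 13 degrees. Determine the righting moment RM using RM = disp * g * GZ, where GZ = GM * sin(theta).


Formula: GZ = GM * sin(theta); RM = disp * g * GZ
Step 1 — GZ = 1.78 * sin(13°) = 1.78 * 0.224951 = 0.400413 m
Step 2 — RM = 2575000 * 9.81 * 0.400413 ≈ 10115000 N·m (5 s.f.)

10115000 N·m


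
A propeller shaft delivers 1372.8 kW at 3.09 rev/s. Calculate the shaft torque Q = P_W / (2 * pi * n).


Formula: Q = P_W / (2 * pi * n)
Step 1 — P_W = 1372.8 kW * 1000 = 1372800.0 W
Step 2 — 2 * pi * n = 2 * pi * 3.09 = 19.415043
Step 3 — Q = 1372800.0 / 19.415043 ≈ 70708 N·m (5 s.f.)

70708 N·m


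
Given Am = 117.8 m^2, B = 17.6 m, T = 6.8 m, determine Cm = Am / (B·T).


Formula: Cm = Am / (B * T)
Step 1 — B * T = 17.6 * 6.8 = 119.68 m^2
Step 2 — Cm = 117.8 / 119.68 ≈ 0.98429 (5 s.f.)

0.98429


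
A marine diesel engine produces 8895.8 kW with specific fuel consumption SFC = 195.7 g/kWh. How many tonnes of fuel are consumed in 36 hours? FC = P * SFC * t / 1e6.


Formula: FC (tonnes) = P * SFC * t / 1,000,000
Step 1 — P * SFC * t = 8895.8 * 195.7 * 36 = 62672690.16 g
Step 2 — FC (tonnes) = 62672690.16 / 1,000,000 ≈ 62.673 tonnes (5 s.f.)

62.673 tonnes


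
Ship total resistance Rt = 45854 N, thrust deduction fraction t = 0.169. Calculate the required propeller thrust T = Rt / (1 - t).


Formula: T = Rt / (1 - t)
Step 1 — (1 - t) = 1 - 0.169 = 0.831
Step 2 — T = 45854 / 0.831 ≈ 55179 N (5 s.f.)

55179 N


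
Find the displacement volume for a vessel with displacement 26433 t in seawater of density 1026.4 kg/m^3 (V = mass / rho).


Formula: V = mass / rho
Step 1 — convert tonnes to kg: 26433 t * 1000 = 26433000 kg
Step 2 — V = 26433000 / 1026.4 ≈ 25753 m^3 (5 s.f.)

25753 m^3


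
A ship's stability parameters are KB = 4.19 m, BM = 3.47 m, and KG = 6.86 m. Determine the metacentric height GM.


Formula: GM = KB + BM - KG
Step 1 — KM = KB + BM = 4.19 + 3.47 = 7.66 m
Step 2 — GM = KM - KG = 7.66 - 6.86 = 0.8 m

0.8 m


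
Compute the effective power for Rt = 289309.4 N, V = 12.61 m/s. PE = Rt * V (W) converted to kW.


Formula: PE = Rt * V / 1000 (kW)
Step 1 — PE (W) = 289309.4 * 12.61 = 3648191.534 W
Step 2 — PE (kW) = 3648191.534 / 1000 ≈ 3648.2 kW (5 s.f.)

3648.2 kW


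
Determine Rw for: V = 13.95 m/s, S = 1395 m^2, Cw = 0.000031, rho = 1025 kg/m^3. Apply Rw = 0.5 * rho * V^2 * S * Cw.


Formula: Rw = 0.5 * rho * V^2 * S * Cw
Step 1 — V^2 = 13.95^2 = 194.6025
Step 2 — 0.5 * rho * V^2 = 0.5 * 1025 * 194.6025 = 99733.78125
Step 3 — Rw = 99733.78125 * 1395 * 0.000031 ≈ 4313.0 N (5 s.f.)

4313.0 N


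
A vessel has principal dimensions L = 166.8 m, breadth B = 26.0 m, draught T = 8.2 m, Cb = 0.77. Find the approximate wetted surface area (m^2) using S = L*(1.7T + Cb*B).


Formula: S = 1.7*L*T + V/T with V = Cb*L*B*T, i.e. S = L * (1.7*T + Cb*B)
Step 1 — 1.7*T = 1.7 * 8.2 = 13.94 m
Step 2 — Cb*B = 0.77 * 26.0 = 20.02 m
Step 3 — 1.7*T + Cb*B = 13.94 + 20.02 = 33.96 m
Step 4 — S = 166.8 * 33.96 ≈ 5664.5 m^2 (5 s.f.)

5664.5 m^2


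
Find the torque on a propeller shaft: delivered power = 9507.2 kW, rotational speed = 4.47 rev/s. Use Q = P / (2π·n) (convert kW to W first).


Formula: Q = P_W / (2 * pi * n)
Step 1 — P_W = 9507.2 kW * 1000 = 9507200.0 W
Step 2 — 2 * pi * n = 2 * pi * 4.47 = 28.085838
Step 3 — Q = 9507200.0 / 28.085838 ≈ 338510 N·m (5 s.f.)

338510 N·m


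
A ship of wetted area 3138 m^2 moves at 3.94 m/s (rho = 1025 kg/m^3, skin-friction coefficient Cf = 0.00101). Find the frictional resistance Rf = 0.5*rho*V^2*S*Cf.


Formula: Rf = 0.5 * rho * V^2 * S * Cf
Step 1 — V^2 = 3.94^2 = 15.5236
Step 2 — 0.5 * rho * V^2 = 0.5 * 1025 * 15.5236 = 7955.845
Step 3 — Rf = 7955.845 * 3138 * 0.00101 ≈ 25215 N (5 s.f.)

25215 N


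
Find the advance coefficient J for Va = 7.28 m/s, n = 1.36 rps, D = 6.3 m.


Formula: J = Va / (n * D)
Step 1 — n * D = 1.36 * 6.3 = 8.568
Step 2 — J = 7.28 / 8.568 ≈ 0.84967 (5 s.f.)

0.84967


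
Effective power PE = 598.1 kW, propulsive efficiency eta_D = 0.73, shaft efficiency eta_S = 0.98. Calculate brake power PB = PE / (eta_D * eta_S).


Formula: PB = PE / (eta_D * eta_S)
Step 1 — combined efficiency = eta_D * eta_S = 0.73 * 0.98 = 0.7154
Step 2 — PB = 598.1 / 0.7154 ≈ 836.04 kW (5 s.f.)

836.04 kW


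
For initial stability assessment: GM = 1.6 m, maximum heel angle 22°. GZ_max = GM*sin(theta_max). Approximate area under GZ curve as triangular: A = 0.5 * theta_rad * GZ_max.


Formula: GZ_max = GM * sin(theta); Area = 0.5 * theta_rad * GZ_max
Step 1 — GZ_max = 1.6 * sin(22°) = 1.6 * 0.374607 = 0.599371 m
Step 2 — theta_rad = 22 * pi/180 = 0.383972 rad
Step 3 — Area = 0.5 * 0.383972 * 0.599371 ≈ 0.11507 m·rad (5 s.f.)

0.11507 m·rad


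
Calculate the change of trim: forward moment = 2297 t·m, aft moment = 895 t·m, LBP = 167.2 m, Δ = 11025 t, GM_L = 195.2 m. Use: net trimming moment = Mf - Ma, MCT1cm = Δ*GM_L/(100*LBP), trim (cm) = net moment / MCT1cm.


Formula: net trimming moment = Mf - Ma; MCT1cm = Δ*GM_L/(100*LBP); trim = net moment / MCT1cm
Step 1 — net trimming moment = 2297 - 895 = 1402 t·m
Step 2 — MCT1cm = 11025 * 195.2 / (100 * 167.2) = 128.7129 t·m/cm
Step 3 — trim = 1402 / 128.7129 ≈ 10.892 cm (5 s.f.)

10.892 cm


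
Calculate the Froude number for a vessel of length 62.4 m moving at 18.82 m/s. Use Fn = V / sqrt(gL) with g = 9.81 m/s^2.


Formula: Fn = V / sqrt(g * L)
Step 1 — g * L = 9.81 * 62.4 = 612.144
Step 2 — sqrt(g * L) = sqrt(612.144) = 24.741544
Step 3 — Fn = 18.82 / 24.741544 ≈ 0.76066 (5 s.f.)

0.76066


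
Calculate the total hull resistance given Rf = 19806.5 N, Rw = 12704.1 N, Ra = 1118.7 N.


Formula: Rt = Rf + Rw + Ra
Substituting: Rt = 19806.5 + 12704.1 + 1118.7
Result: Rt = 33629.3 N

33629.3 N


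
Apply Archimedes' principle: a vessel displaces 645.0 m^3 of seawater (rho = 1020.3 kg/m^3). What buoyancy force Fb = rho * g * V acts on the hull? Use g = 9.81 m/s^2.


Formula: Fb = rho * g * V
Substituting: Fb = 1020.3 * 9.81 * 645.0
Intermediate: 1020.3 * 9.81 = 10009.143
Result: Fb = 10009.143 * 645.0 ≈ 6455900 N (5 s.f.)

6455900 N


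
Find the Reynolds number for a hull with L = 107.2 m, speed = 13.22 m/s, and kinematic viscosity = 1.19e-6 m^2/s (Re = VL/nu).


Formula: Re = V * L / nu
Step 1 — V * L = 13.22 * 107.2 = 1417.184 m^2/s
Step 2 — Re = 1417.184 / 1.19e-6 = 1.19e+09

1.19e+09


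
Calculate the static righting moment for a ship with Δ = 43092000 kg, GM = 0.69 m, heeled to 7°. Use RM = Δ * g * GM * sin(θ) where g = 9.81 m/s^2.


Formula: GZ = GM * sin(theta); RM = disp * g * GZ
Step 1 — GZ = 0.69 * sin(7°) = 0.69 * 0.121869 = 0.08409 m
Step 2 — RM = 43092000 * 9.81 * 0.08409 ≈ 35548000 N·m (5 s.f.)

35548000 N·m
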